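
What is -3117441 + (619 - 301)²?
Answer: -3016317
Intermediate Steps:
-3117441 + (619 - 301)² = -3117441 + 318² = -3117441 + 101124 = -3016317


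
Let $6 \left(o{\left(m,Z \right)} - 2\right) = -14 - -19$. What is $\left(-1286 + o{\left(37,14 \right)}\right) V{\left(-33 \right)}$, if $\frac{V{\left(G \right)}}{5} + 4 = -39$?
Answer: $\frac{1655285}{6} \approx 2.7588 \cdot 10^{5}$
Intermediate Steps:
$o{\left(m,Z \right)} = \frac{17}{6}$ ($o{\left(m,Z \right)} = 2 + \frac{-14 - -19}{6} = 2 + \frac{-14 + 19}{6} = 2 + \frac{1}{6} \cdot 5 = 2 + \frac{5}{6} = \frac{17}{6}$)
$V{\left(G \right)} = -215$ ($V{\left(G \right)} = -20 + 5 \left(-39\right) = -20 - 195 = -215$)
$\left(-1286 + o{\left(37,14 \right)}\right) V{\left(-33 \right)} = \left(-1286 + \frac{17}{6}\right) \left(-215\right) = \left(- \frac{7699}{6}\right) \left(-215\right) = \frac{1655285}{6}$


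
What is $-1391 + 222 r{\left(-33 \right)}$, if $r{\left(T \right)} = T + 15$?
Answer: $-5387$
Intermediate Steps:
$r{\left(T \right)} = 15 + T$
$-1391 + 222 r{\left(-33 \right)} = -1391 + 222 \left(15 - 33\right) = -1391 + 222 \left(-18\right) = -1391 - 3996 = -5387$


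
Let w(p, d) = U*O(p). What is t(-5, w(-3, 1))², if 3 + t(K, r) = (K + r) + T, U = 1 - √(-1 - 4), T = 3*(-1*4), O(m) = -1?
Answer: (21 - I*√5)² ≈ 436.0 - 93.915*I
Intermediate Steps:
T = -12 (T = 3*(-4) = -12)
U = 1 - I*√5 (U = 1 - √(-5) = 1 - I*√5 ≈ 1.0 - 2.2361*I)
w(p, d) = -1 + I*√5 (w(p, d) = (1 - I*√5)*(-1) = -1 + I*√5)
t(K, r) = -15 + K + r (t(K, r) = -3 + ((K + r) - 12) = -3 + (-12 + K + r) = -15 + K + r)
t(-5, w(-3, 1))² = (-15 - 5 + (-1 + I*√5))² = (-21 + I*√5)²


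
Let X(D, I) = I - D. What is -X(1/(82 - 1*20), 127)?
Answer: -7873/62 ≈ -126.98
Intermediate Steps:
-X(1/(82 - 1*20), 127) = -(127 - 1/(82 - 1*20)) = -(127 - 1/(82 - 20)) = -(127 - 1/62) = -1*7873/62 = -7873/62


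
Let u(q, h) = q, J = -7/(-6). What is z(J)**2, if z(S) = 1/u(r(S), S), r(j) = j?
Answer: 36/49 ≈ 0.73469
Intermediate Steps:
J = 7/6 (J = -7*(-1/6) = 7/6 ≈ 1.1667)
z(S) = 1/S
z(J)**2 = (1/(7/6))**2 = (6/7)**2 = 36/49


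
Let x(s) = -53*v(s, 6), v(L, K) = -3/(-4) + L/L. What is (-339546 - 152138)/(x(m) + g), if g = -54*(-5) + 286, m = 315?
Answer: -1966736/1853 ≈ -1061.4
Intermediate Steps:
v(L, K) = 7/4 (v(L, K) = -3*(-¼) + 1 = ¾ + 1 = 7/4)
g = 556 (g = 270 + 286 = 556)
x(s) = -371/4 (x(s) = -53*7/4 = -371/4)
(-339546 - 152138)/(x(m) + g) = (-339546 - 152138)/(-371/4 + 556) = -491684/1853/4 = -491684*4/1853 = -1966736/1853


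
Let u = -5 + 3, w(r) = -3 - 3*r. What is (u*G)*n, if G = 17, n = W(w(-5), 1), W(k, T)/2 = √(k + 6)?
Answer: -204*√2 ≈ -288.50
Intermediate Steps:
W(k, T) = 2*√(6 + k) (W(k, T) = 2*√(k + 6) = 2*√(6 + k))
n = 6*√2 (n = 2*√(6 + (-3 - 3*(-5))) = 2*√(6 + (-3 + 15)) = 2*√(6 + 12) = 2*√18 = 2*(3*√2) = 6*√2 ≈ 8.4853)
u = -2
(u*G)*n = (-2*17)*(6*√2) = -204*√2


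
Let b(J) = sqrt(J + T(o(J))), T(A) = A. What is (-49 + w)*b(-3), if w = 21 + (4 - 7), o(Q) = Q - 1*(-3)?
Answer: -31*I*sqrt(3) ≈ -53.694*I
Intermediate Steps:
o(Q) = 3 + Q (o(Q) = Q + 3 = 3 + Q)
w = 18 (w = 21 - 3 = 18)
b(J) = sqrt(3 + 2*J) (b(J) = sqrt(J + (3 + J)) = sqrt(3 + 2*J))
(-49 + w)*b(-3) = (-49 + 18)*sqrt(3 + 2*(-3)) = -31*sqrt(3 - 6) = -31*I*sqrt(3)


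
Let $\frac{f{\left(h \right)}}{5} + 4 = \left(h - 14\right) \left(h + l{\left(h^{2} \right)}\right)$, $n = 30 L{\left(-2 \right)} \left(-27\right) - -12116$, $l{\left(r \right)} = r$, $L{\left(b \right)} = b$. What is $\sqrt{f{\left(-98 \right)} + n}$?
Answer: $2 i \sqrt{1327411} \approx 2304.3 i$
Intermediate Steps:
$n = 13736$ ($n = 30 \left(-2\right) \left(-27\right) - -12116 = \left(-60\right) \left(-27\right) + 12116 = 1620 + 12116 = 13736$)
$f{\left(h \right)} = -20 + 5 \left(-14 + h\right) \left(h + h^{2}\right)$ ($f{\left(h \right)} = -20 + 5 \left(h - 14\right) \left(h + h^{2}\right) = -20 + 5 \left(-14 + h\right) \left(h + h^{2}\right)$)
$\sqrt{f{\left(-98 \right)} + n} = \sqrt{\left(-20 - -6860 - 65 \left(-98\right)^{2} + 5 \left(-98\right)^{3}\right) + 13736} = \sqrt{\left(-20 + 6860 - 624260 + 5 \left(-941192\right)\right) + 13736} = \sqrt{\left(-20 + 6860 - 624260 - 4705960\right) + 13736} = \sqrt{-5323380 + 13736} = \sqrt{-5309644} = 2 i \sqrt{1327411}$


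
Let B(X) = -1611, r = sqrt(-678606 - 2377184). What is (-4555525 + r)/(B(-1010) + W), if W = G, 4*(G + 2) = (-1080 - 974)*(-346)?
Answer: -4555525/176058 + I*sqrt(3055790)/176058 ≈ -25.875 + 0.009929*I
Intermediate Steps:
G = 177669 (G = -2 + ((-1080 - 974)*(-346))/4 = -2 + (-2054*(-346))/4 = -2 + (1/4)*710684 = -2 + 177671 = 177669)
r = I*sqrt(3055790) (r = sqrt(-3055790) = I*sqrt(3055790) ≈ 1748.1*I)
W = 177669
(-4555525 + r)/(B(-1010) + W) = (-4555525 + I*sqrt(3055790))/(-1611 + 177669) = (-4555525 + I*sqrt(3055790))/176058 = (-4555525 + I*sqrt(3055790))*(1/176058) = -4555525/176058 + I*sqrt(3055790)/176058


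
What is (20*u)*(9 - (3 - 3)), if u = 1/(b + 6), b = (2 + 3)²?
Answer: 180/31 ≈ 5.8064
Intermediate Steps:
b = 25 (b = 5² = 25)
u = 1/31 (u = 1/(25 + 6) = 1/31 ≈ 0.032258)
(20*u)*(9 - (3 - 3)) = (20*(1/31))*(9 - (3 - 3)) = 20*(9 - 1*0)/31 = 20*(9 + 0)/31 = (20/31)*9 = 180/31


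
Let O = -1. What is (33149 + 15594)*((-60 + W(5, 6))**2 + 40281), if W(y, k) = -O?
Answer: 2133091166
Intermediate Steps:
W(y, k) = 1 (W(y, k) = -1*(-1) = 1)
(33149 + 15594)*((-60 + W(5, 6))**2 + 40281) = (33149 + 15594)*((-60 + 1)**2 + 40281) = 48743*((-59)**2 + 40281) = 48743*(3481 + 40281) = 48743*43762 = 2133091166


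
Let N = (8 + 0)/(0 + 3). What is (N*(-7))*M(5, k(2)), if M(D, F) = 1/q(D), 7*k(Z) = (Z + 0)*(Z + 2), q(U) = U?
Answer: -56/15 ≈ -3.7333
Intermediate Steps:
k(Z) = Z*(2 + Z)/7 (k(Z) = ((Z + 0)*(Z + 2))/7 = (Z*(2 + Z))/7 = Z*(2 + Z)/7)
N = 8/3 ≈ 2.6667
M(D, F) = 1/D
(N*(-7))*M(5, k(2)) = ((8/3)*(-7))/5 = -56/3*⅕ = -56/15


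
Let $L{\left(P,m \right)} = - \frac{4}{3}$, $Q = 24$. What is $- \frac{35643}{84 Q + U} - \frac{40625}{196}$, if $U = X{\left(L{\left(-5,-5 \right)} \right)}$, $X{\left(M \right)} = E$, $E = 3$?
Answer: $- \frac{29669301}{131908} \approx -224.92$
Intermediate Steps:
$L{\left(P,m \right)} = - \frac{4}{3}$ ($L{\left(P,m \right)} = \left(-4\right) \frac{1}{3} = - \frac{4}{3}$)
$X{\left(M \right)} = 3$
$U = 3$
$- \frac{35643}{84 Q + U} - \frac{40625}{196} = - \frac{35643}{84 \cdot 24 + 3} - \frac{40625}{196} = - \frac{35643}{2016 + 3} - \frac{40625}{196} = - \frac{35643}{2019} - \frac{40625}{196} = \left(-35643\right) \frac{1}{2019} - \frac{40625}{196} = - \frac{11881}{673} - \frac{40625}{196} = - \frac{29669301}{131908}$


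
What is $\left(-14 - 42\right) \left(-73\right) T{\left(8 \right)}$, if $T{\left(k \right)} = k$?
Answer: $32704$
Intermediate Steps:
$\left(-14 - 42\right) \left(-73\right) T{\left(8 \right)} = \left(-14 - 42\right) \left(-73\right) 8 = \left(-56\right) \left(-73\right) 8 = 4088 \cdot 8 = 32704$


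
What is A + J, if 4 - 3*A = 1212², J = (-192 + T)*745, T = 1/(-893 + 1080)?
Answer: -354934985/561 ≈ -6.3268e+5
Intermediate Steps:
T = 1/187 ≈ 0.0053476
J = -26747735/187 (J = (-192 + 1/187)*745 = -35903/187*745 = -26747735/187 ≈ -1.4304e+5)
A = -1468940/3 (A = 4/3 - ⅓*1212² = 4/3 - ⅓*1468944 = 4/3 - 489648 = -1468940/3 ≈ -4.8965e+5)
A + J = -1468940/3 - 26747735/187 = -354934985/561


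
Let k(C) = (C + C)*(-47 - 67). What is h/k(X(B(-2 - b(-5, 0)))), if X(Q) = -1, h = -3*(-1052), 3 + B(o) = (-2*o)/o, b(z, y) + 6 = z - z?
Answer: 263/19 ≈ 13.842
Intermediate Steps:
b(z, y) = -6 (b(z, y) = -6 + (z - z) = -6 + 0 = -6)
B(o) = -5 (B(o) = -3 + (-2*o)/o = -3 - 2 = -5)
h = 3156
k(C) = -228*C (k(C) = (2*C)*(-114) = -228*C)
h/k(X(B(-2 - b(-5, 0)))) = 3156/((-228*(-1))) = 3156/228 = 3156*(1/228) = 263/19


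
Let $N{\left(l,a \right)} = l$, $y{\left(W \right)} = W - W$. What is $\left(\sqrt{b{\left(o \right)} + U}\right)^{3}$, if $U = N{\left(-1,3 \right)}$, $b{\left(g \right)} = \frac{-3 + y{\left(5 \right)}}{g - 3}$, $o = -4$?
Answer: $- \frac{8 i \sqrt{7}}{49} \approx - 0.43196 i$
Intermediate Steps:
$y{\left(W \right)} = 0$
$b{\left(g \right)} = - \frac{3}{-3 + g}$ ($b{\left(g \right)} = \frac{-3 + 0}{g - 3} = - \frac{3}{-3 + g}$)
$U = -1$
$\left(\sqrt{b{\left(o \right)} + U}\right)^{3} = \left(\sqrt{- \frac{3}{-3 - 4} - 1}\right)^{3} = \left(\sqrt{- \frac{3}{-7} - 1}\right)^{3} = \left(\sqrt{\left(-3\right) \left(- \frac{1}{7}\right) - 1}\right)^{3} = \left(\sqrt{\frac{3}{7} - 1}\right)^{3} = \left(\sqrt{- \frac{4}{7}}\right)^{3} = \left(\frac{2 i \sqrt{7}}{7}\right)^{3} = - \frac{8 i \sqrt{7}}{49}$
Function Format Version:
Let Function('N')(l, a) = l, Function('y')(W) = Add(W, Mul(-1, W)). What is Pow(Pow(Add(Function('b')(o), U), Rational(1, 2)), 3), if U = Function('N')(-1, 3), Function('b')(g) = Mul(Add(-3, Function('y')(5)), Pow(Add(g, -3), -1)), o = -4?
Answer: Mul(Rational(-8, 49), I, Pow(7, Rational(1, 2))) ≈ Mul(-0.43196, I)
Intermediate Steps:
Function('y')(W) = 0
Function('b')(g) = Mul(-3, Pow(Add(-3, g), -1)) (Function('b')(g) = Mul(Add(-3, 0), Pow(Add(g, -3), -1)) = Mul(-3, Pow(Add(-3, g), -1)))
U = -1
Pow(Pow(Add(Function('b')(o), U), Rational(1, 2)), 3) = Pow(Pow(Add(Mul(-3, Pow(Add(-3, -4), -1)), -1), Rational(1, 2)), 3) = Pow(Pow(Add(Mul(-3, Pow(-7, -1)), -1), Rational(1, 2)), 3) = Pow(Pow(Add(Mul(-3, Rational(-1, 7)), -1), Rational(1, 2)), 3) = Pow(Pow(Add(Rational(3, 7), -1), Rational(1, 2)), 3) = Pow(Pow(Rational(-4, 7), Rational(1, 2)), 3) = Pow(Mul(Rational(2, 7), I, Pow(7, Rational(1, 2))), 3) = Mul(Rational(-8, 49), I, Pow(7, Rational(1, 2)))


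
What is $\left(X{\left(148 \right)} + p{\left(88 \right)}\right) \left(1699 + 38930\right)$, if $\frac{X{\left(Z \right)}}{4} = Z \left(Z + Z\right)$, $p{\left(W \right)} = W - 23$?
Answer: $7122141813$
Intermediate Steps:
$p{\left(W \right)} = -23 + W$
$X{\left(Z \right)} = 8 Z^{2}$ ($X{\left(Z \right)} = 4 Z \left(Z + Z\right) = 4 Z 2 Z = 4 \cdot 2 Z^{2} = 8 Z^{2}$)
$\left(X{\left(148 \right)} + p{\left(88 \right)}\right) \left(1699 + 38930\right) = \left(8 \cdot 148^{2} + \left(-23 + 88\right)\right) \left(1699 + 38930\right) = \left(8 \cdot 21904 + 65\right) 40629 = \left(175232 + 65\right) 40629 = 175297 \cdot 40629 = 7122141813$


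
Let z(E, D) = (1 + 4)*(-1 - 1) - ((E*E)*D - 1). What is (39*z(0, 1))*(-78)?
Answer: 27378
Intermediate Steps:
z(E, D) = -9 - D*E**2 (z(E, D) = 5*(-2) - (E**2*D - 1) = -10 - (D*E**2 - 1) = -10 - (-1 + D*E**2) = -10 + (1 - D*E**2) = -9 - D*E**2)
(39*z(0, 1))*(-78) = (39*(-9 - 1*1*0**2))*(-78) = (39*(-9 - 1*1*0))*(-78) = (39*(-9 + 0))*(-78) = (39*(-9))*(-78) = -351*(-78) = 27378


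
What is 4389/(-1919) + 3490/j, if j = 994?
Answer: 61438/50197 ≈ 1.2239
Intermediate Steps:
4389/(-1919) + 3490/j = 4389/(-1919) + 3490/994 = 4389*(-1/1919) + 3490*(1/994) = -231/101 + 1745/497 = 61438/50197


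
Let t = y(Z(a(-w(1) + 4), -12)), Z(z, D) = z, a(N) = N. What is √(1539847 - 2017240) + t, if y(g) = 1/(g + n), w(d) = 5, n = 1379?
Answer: 1/1378 + I*√477393 ≈ 0.00072569 + 690.94*I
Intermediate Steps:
y(g) = 1/(1379 + g) (y(g) = 1/(g + 1379) = 1/(1379 + g))
t = 1/1378 (t = 1/(1379 + (-1*5 + 4)) = 1/(1379 + (-5 + 4)) = 1/(1379 - 1) = 1/1378 ≈ 0.00072569)
√(1539847 - 2017240) + t = √(1539847 - 2017240) + 1/1378 = √(-477393) + 1/1378 = I*√477393 + 1/1378 = 1/1378 + I*√477393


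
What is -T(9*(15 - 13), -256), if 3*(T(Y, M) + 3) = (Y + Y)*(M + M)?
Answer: 6147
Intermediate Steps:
T(Y, M) = -3 + 4*M*Y/3 (T(Y, M) = -3 + ((Y + Y)*(M + M))/3 = -3 + ((2*Y)*(2*M))/3 = -3 + (4*M*Y)/3 = -3 + 4*M*Y/3)
-T(9*(15 - 13), -256) = -(-3 + (4/3)*(-256)*(9*(15 - 13))) = -(-3 + (4/3)*(-256)*(9*2)) = -(-3 + (4/3)*(-256)*18) = -(-3 - 6144) = -1*(-6147) = 6147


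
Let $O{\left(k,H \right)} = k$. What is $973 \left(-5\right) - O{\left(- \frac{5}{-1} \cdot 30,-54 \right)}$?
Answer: $-5015$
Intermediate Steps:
$973 \left(-5\right) - O{\left(- \frac{5}{-1} \cdot 30,-54 \right)} = 973 \left(-5\right) - - \frac{5}{-1} \cdot 30 = -4865 - \left(-5\right) \left(-1\right) 30 = -4865 - 5 \cdot 30 = -4865 - 150 = -5015$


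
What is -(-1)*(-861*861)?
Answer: -741321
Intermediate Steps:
-(-1)*(-861*861) = -(-1)*(-741321) = -1*741321 = -741321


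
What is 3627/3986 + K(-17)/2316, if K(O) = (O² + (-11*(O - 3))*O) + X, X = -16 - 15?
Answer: -684890/1153947 ≈ -0.59352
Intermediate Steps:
X = -31
K(O) = -31 + O² + O*(33 - 11*O) (K(O) = (O² + (-11*(O - 3))*O) - 31 = (O² + (-11*(-3 + O))*O) - 31 = (O² + (33 - 11*O)*O) - 31 = (O² + O*(33 - 11*O)) - 31 = -31 + O² + O*(33 - 11*O))
3627/3986 + K(-17)/2316 = 3627/3986 + (-31 - 10*(-17)² + 33*(-17))/2316 = 3627*(1/3986) + (-31 - 10*289 - 561)*(1/2316) = 3627/3986 + (-31 - 2890 - 561)*(1/2316) = 3627/3986 - 3482*1/2316 = 3627/3986 - 1741/1158 = -684890/1153947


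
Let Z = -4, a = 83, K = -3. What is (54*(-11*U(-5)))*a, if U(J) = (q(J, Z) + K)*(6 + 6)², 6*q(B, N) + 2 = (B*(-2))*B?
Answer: 82827360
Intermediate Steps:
q(B, N) = -⅓ - B²/3 (q(B, N) = -⅓ + ((B*(-2))*B)/6 = -⅓ + ((-2*B)*B)/6 = -⅓ + (-2*B²)/6 = -⅓ - B²/3)
U(J) = -480 - 48*J² (U(J) = ((-⅓ - J²/3) - 3)*(6 + 6)² = (-10/3 - J²/3)*12² = (-10/3 - J²/3)*144 = -480 - 48*J²)
(54*(-11*U(-5)))*a = (54*(-11*(-480 - 48*(-5)²)))*83 = (54*(-11*(-480 - 48*25)))*83 = (54*(-11*(-480 - 1200)))*83 = (54*(-11*(-1680)))*83 = (54*18480)*83 = 997920*83 = 82827360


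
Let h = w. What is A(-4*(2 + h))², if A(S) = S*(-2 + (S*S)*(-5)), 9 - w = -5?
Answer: 1718322479104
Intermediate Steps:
w = 14 (w = 9 - 1*(-5) = 9 + 5 = 14)
h = 14
A(S) = S*(-2 - 5*S²) (A(S) = S*(-2 + S²*(-5)) = S*(-2 - 5*S²))
A(-4*(2 + h))² = (-(-4*(2 + 14))*(2 + 5*(-4*(2 + 14))²))² = (-(-4*16)*(2 + 5*(-4*16)²))² = (-1*(-64)*(2 + 5*(-64)²))² = (-1*(-64)*(2 + 5*4096))² = (-1*(-64)*(2 + 20480))² = (-1*(-64)*20482)² = 1310848² = 1718322479104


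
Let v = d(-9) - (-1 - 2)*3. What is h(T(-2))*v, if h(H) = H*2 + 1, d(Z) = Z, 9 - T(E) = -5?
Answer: 0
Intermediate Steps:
T(E) = 14 (T(E) = 9 - 1*(-5) = 9 + 5 = 14)
h(H) = 1 + 2*H (h(H) = 2*H + 1 = 1 + 2*H)
v = 0 (v = -9 - (-1 - 2)*3 = -9 - (-3)*3 = -9 - 1*(-9) = -9 + 9 = 0)
h(T(-2))*v = (1 + 2*14)*0 = (1 + 28)*0 = 29*0 = 0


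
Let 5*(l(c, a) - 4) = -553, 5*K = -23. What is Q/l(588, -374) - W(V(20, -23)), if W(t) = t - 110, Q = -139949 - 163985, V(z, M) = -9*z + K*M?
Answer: 8089243/2665 ≈ 3035.4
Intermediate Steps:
K = -23/5 (K = (1/5)*(-23) = -23/5 ≈ -4.6000)
l(c, a) = -533/5 (l(c, a) = 4 + (1/5)*(-553) = 4 - 553/5 = -533/5)
V(z, M) = -9*z - 23*M/5
Q = -303934
W(t) = -110 + t
Q/l(588, -374) - W(V(20, -23)) = -303934/(-533/5) - (-110 + (-9*20 - 23/5*(-23))) = -303934*(-5/533) - (-110 + (-180 + 529/5)) = 1519670/533 - (-110 - 371/5) = 1519670/533 - 1*(-921/5) = 1519670/533 + 921/5 = 8089243/2665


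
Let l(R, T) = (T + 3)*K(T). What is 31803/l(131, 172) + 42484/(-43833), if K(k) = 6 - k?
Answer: -138325321/67018350 ≈ -2.0640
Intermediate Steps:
l(R, T) = (3 + T)*(6 - T) (l(R, T) = (T + 3)*(6 - T) = (3 + T)*(6 - T))
31803/l(131, 172) + 42484/(-43833) = 31803/((-(-6 + 172)*(3 + 172))) + 42484/(-43833) = 31803/((-1*166*175)) + 42484*(-1/43833) = 31803/(-29050) - 2236/2307 = 31803*(-1/29050) - 2236/2307 = -31803/29050 - 2236/2307 = -138325321/67018350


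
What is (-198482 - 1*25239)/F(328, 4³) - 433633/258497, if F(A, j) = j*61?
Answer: -59524110569/1009172288 ≈ -58.983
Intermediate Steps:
F(A, j) = 61*j
(-198482 - 1*25239)/F(328, 4³) - 433633/258497 = (-198482 - 1*25239)/((61*4³)) - 433633/258497 = (-198482 - 25239)/((61*64)) - 433633*1/258497 = -223721/3904 - 433633/258497 = -59524110569/1009172288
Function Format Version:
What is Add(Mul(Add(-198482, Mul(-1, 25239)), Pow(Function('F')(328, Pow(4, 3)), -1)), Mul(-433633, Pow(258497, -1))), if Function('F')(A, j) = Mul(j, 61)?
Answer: Rational(-59524110569, 1009172288) ≈ -58.983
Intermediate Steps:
Function('F')(A, j) = Mul(61, j)
Add(Mul(Add(-198482, Mul(-1, 25239)), Pow(Function('F')(328, Pow(4, 3)), -1)), Mul(-433633, Pow(258497, -1))) = Add(Mul(Add(-198482, Mul(-1, 25239)), Pow(Mul(61, Pow(4, 3)), -1)), Mul(-433633, Pow(258497, -1))) = Add(Mul(Add(-198482, -25239), Pow(Mul(61, 64), -1)), Mul(-433633, Rational(1, 258497))) = Add(Mul(-223721, Pow(3904, -1)), Rational(-433633, 258497)) = Add(Mul(-223721, Rational(1, 3904)), Rational(-433633, 258497)) = Add(Rational(-223721, 3904), Rational(-433633, 258497)) = Rational(-59524110569, 1009172288)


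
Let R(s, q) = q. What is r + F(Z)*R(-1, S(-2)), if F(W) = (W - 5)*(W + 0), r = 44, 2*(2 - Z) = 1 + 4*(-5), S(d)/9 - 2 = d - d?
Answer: 2779/2 ≈ 1389.5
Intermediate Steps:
S(d) = 18 (S(d) = 18 + 9*(d - d) = 18 + 9*0 = 18 + 0 = 18)
Z = 23/2 (Z = 2 - (1 + 4*(-5))/2 = 2 - (1 - 20)/2 = 2 - 1/2*(-19) = 2 + 19/2 = 23/2 ≈ 11.500)
F(W) = W*(-5 + W) (F(W) = (-5 + W)*W = W*(-5 + W))
r + F(Z)*R(-1, S(-2)) = 44 + (23*(-5 + 23/2)/2)*18 = 44 + ((23/2)*(13/2))*18 = 44 + (299/4)*18 = 44 + 2691/2 = 2779/2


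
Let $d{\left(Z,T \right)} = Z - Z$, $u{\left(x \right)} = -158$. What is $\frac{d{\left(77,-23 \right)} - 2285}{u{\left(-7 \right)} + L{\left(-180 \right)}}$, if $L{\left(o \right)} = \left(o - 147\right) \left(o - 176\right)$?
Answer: $- \frac{2285}{116254} \approx -0.019655$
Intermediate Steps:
$d{\left(Z,T \right)} = 0$
$L{\left(o \right)} = \left(-176 + o\right) \left(-147 + o\right)$ ($L{\left(o \right)} = \left(-147 + o\right) \left(-176 + o\right) = \left(-176 + o\right) \left(-147 + o\right)$)
$\frac{d{\left(77,-23 \right)} - 2285}{u{\left(-7 \right)} + L{\left(-180 \right)}} = \frac{0 - 2285}{-158 + \left(25872 + \left(-180\right)^{2} - -58140\right)} = - \frac{2285}{-158 + \left(25872 + 32400 + 58140\right)} = - \frac{2285}{-158 + 116412} = - \frac{2285}{116254}$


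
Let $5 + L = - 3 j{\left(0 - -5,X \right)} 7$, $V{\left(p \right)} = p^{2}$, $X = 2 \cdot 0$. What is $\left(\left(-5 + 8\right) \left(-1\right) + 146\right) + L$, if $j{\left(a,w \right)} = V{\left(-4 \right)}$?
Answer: $-198$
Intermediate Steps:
$X = 0$
$j{\left(a,w \right)} = 16$ ($j{\left(a,w \right)} = \left(-4\right)^{2} = 16$)
$L = -341$ ($L = -5 + \left(-3\right) 16 \cdot 7 = -5 - 336 = -341$)
$\left(\left(-5 + 8\right) \left(-1\right) + 146\right) + L = \left(\left(-5 + 8\right) \left(-1\right) + 146\right) - 341 = \left(3 \left(-1\right) + 146\right) - 341 = \left(-3 + 146\right) - 341 = 143 - 341 = -198$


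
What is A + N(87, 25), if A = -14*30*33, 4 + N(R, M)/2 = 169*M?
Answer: -5418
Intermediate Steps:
N(R, M) = -8 + 338*M (N(R, M) = -8 + 2*(169*M) = -8 + 338*M)
A = -13860 (A = -420*33 = -13860)
A + N(87, 25) = -13860 + (-8 + 338*25) = -13860 + (-8 + 8450) = -13860 + 8442 = -5418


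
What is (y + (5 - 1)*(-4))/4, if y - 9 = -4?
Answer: -11/4 ≈ -2.7500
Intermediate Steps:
y = 5 (y = 9 - 4 = 5)
(y + (5 - 1)*(-4))/4 = (5 + (5 - 1)*(-4))/4 = (5 + 4*(-4))/4 = (5 - 16)/4 = (¼)*(-11) = -11/4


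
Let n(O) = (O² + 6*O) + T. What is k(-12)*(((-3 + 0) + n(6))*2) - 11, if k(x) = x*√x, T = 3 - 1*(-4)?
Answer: -11 - 3648*I*√3 ≈ -11.0 - 6318.5*I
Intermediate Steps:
T = 7 (T = 3 + 4 = 7)
n(O) = 7 + O² + 6*O (n(O) = (O² + 6*O) + 7 = 7 + O² + 6*O)
k(x) = x^(3/2)
k(-12)*(((-3 + 0) + n(6))*2) - 11 = (-12)^(3/2)*(((-3 + 0) + (7 + 6² + 6*6))*2) - 11 = (-24*I*√3)*((-3 + (7 + 36 + 36))*2) - 11 = (-24*I*√3)*((-3 + 79)*2) - 11 = (-24*I*√3)*(76*2) - 11 = -24*I*√3*152 - 11 = -3648*I*√3 - 11 = -11 - 3648*I*√3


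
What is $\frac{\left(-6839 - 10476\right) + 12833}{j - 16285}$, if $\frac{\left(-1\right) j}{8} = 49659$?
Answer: $\frac{4482}{413557} \approx 0.010838$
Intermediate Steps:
$j = -397272$ ($j = \left(-8\right) 49659 = -397272$)
$\frac{\left(-6839 - 10476\right) + 12833}{j - 16285} = \frac{\left(-6839 - 10476\right) + 12833}{-397272 - 16285} = \frac{-17315 + 12833}{-413557} = \left(-4482\right) \left(- \frac{1}{413557}\right) = \frac{4482}{413557}$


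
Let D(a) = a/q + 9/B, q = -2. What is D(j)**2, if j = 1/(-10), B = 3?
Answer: 3721/400 ≈ 9.3025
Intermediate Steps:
j = -1/10 ≈ -0.10000
D(a) = 3 - a/2 (D(a) = a/(-2) + 9/3 = a*(-1/2) + 9*(1/3) = -a/2 + 3 = 3 - a/2)
D(j)**2 = (3 - 1/2*(-1/10))**2 = (3 + 1/20)**2 = (61/20)**2 = 3721/400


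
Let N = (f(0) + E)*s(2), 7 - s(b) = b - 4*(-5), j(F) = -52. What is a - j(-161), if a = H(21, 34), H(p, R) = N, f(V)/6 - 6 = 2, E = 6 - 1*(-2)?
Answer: -788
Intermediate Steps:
E = 8 (E = 6 + 2 = 8)
s(b) = -13 - b (s(b) = 7 - (b - 4*(-5)) = 7 - (b + 20) = 7 - (20 + b) = 7 + (-20 - b) = -13 - b)
f(V) = 48 (f(V) = 36 + 6*2 = 36 + 12 = 48)
N = -840 (N = (48 + 8)*(-13 - 1*2) = 56*(-13 - 2) = 56*(-15) = -840)
H(p, R) = -840
a = -840
a - j(-161) = -840 - 1*(-52) = -840 + 52 = -788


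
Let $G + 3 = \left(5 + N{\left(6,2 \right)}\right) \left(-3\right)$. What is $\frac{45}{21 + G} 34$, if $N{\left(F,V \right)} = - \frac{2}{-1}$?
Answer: $-510$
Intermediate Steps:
$N{\left(F,V \right)} = 2$ ($N{\left(F,V \right)} = \left(-2\right) \left(-1\right) = 2$)
$G = -24$ ($G = -3 + \left(5 + 2\right) \left(-3\right) = -3 + 7 \left(-3\right) = -3 - 21 = -24$)
$\frac{45}{21 + G} 34 = \frac{45}{21 - 24} \cdot 34 = \frac{45}{-3} \cdot 34 = 45 \left(- \frac{1}{3}\right) 34 = \left(-15\right) 34 = -510$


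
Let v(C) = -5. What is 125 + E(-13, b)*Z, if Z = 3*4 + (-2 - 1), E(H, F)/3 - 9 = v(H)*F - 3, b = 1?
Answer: 152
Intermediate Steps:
E(H, F) = 18 - 15*F (E(H, F) = 27 + 3*(-5*F - 3) = 27 + 3*(-3 - 5*F) = 27 + (-9 - 15*F) = 18 - 15*F)
Z = 9 (Z = 12 - 3 = 9)
125 + E(-13, b)*Z = 125 + (18 - 15*1)*9 = 125 + (18 - 15)*9 = 125 + 3*9 = 125 + 27 = 152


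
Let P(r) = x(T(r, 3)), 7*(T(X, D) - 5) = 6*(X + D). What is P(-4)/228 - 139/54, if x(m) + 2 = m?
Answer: -36839/14364 ≈ -2.5647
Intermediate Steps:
T(X, D) = 5 + 6*D/7 + 6*X/7 (T(X, D) = 5 + (6*(X + D))/7 = 5 + (6*(D + X))/7 = 5 + (6*D + 6*X)/7 = 5 + (6*D/7 + 6*X/7) = 5 + 6*D/7 + 6*X/7)
x(m) = -2 + m
P(r) = 39/7 + 6*r/7 (P(r) = -2 + (5 + (6/7)*3 + 6*r/7) = -2 + (5 + 18/7 + 6*r/7) = -2 + (53/7 + 6*r/7) = 39/7 + 6*r/7)
P(-4)/228 - 139/54 = (39/7 + (6/7)*(-4))/228 - 139/54 = (39/7 - 24/7)*(1/228) - 139*1/54 = (15/7)*(1/228) - 139/54 = 5/532 - 139/54 = -36839/14364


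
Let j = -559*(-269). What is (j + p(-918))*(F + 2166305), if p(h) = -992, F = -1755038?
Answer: 61434653193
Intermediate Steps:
j = 150371
(j + p(-918))*(F + 2166305) = (150371 - 992)*(-1755038 + 2166305) = 149379*411267 = 61434653193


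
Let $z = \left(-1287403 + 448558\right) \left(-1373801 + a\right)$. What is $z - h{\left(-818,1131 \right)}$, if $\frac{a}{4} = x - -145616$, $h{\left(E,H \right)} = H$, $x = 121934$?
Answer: $254674179714$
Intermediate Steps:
$a = 1070200$ ($a = 4 \left(121934 - -145616\right) = 4 \left(121934 + 145616\right) = 4 \cdot 267550 = 1070200$)
$z = 254674180845$ ($z = \left(-1287403 + 448558\right) \left(-1373801 + 1070200\right) = \left(-838845\right) \left(-303601\right) = 254674180845$)
$z - h{\left(-818,1131 \right)} = 254674180845 - 1131 = 254674179714$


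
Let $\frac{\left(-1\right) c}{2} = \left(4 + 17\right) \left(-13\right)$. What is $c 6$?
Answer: $3276$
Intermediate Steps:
$c = 546$ ($c = - 2 \left(4 + 17\right) \left(-13\right) = - 2 \cdot 21 \left(-13\right) = \left(-2\right) \left(-273\right) = 546$)
$c 6 = 546 \cdot 6 = 3276$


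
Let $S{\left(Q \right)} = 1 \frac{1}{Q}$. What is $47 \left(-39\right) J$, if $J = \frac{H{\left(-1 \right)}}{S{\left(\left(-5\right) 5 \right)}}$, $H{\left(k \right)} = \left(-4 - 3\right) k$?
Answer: $320775$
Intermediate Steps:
$S{\left(Q \right)} = \frac{1}{Q}$
$H{\left(k \right)} = - 7 k$
$J = -175$ ($J = \frac{\left(-7\right) \left(-1\right)}{\frac{1}{\left(-5\right) 5}} = \frac{7}{\frac{1}{-25}} = \frac{7}{- \frac{1}{25}} = 7 \left(-25\right) = -175$)
$47 \left(-39\right) J = 47 \left(-39\right) \left(-175\right) = \left(-1833\right) \left(-175\right) = 320775$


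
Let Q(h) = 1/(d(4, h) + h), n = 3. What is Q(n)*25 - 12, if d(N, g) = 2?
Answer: -7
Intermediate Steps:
Q(h) = 1/(2 + h)
Q(n)*25 - 12 = 25/(2 + 3) - 12 = 25/5 - 12 = (⅕)*25 - 12 = 5 - 12 = -7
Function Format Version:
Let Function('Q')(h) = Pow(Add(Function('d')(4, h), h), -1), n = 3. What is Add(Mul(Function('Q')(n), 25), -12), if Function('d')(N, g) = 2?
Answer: -7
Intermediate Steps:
Function('Q')(h) = Pow(Add(2, h), -1)
Add(Mul(Function('Q')(n), 25), -12) = Add(Mul(Pow(Add(2, 3), -1), 25), -12) = Add(Mul(Pow(5, -1), 25), -12) = Add(Mul(Rational(1, 5), 25), -12) = Add(5, -12) = -7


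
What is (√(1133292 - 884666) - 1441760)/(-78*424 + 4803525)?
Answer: -1441760/4770453 + 7*√5074/4770453 ≈ -0.30212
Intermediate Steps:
(√(1133292 - 884666) - 1441760)/(-78*424 + 4803525) = (√248626 - 1441760)/(-33072 + 4803525) = (7*√5074 - 1441760)/4770453 = (-1441760 + 7*√5074)*(1/4770453) = -1441760/4770453 + 7*√5074/4770453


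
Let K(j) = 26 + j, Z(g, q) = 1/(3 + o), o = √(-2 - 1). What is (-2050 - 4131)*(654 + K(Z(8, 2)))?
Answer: 6181*(-680*√3 + 2041*I)/(√3 - 3*I) ≈ -4.2046e+6 + 892.15*I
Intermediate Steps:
o = I*√3 (o = √(-3) = I*√3 ≈ 1.732*I)
Z(g, q) = 1/(3 + I*√3)
(-2050 - 4131)*(654 + K(Z(8, 2))) = (-2050 - 4131)*(654 + (26 + (¼ - I*√3/12))) = -6181*(654 + (105/4 - I*√3/12)) = -6181*(2721/4 - I*√3/12) = -16818501/4 + 6181*I*√3/12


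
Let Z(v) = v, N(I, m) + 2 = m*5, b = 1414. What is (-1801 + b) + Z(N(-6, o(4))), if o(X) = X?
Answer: -369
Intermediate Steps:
N(I, m) = -2 + 5*m (N(I, m) = -2 + m*5 = -2 + 5*m)
(-1801 + b) + Z(N(-6, o(4))) = (-1801 + 1414) + (-2 + 5*4) = -387 + (-2 + 20) = -387 + 18 = -369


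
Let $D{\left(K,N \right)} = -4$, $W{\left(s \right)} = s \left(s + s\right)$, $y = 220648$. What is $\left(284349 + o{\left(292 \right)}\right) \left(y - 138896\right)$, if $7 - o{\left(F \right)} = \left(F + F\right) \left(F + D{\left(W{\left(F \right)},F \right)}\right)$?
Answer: $9496639328$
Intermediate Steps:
$W{\left(s \right)} = 2 s^{2}$ ($W{\left(s \right)} = s 2 s = 2 s^{2}$)
$o{\left(F \right)} = 7 - 2 F \left(-4 + F\right)$ ($o{\left(F \right)} = 7 - \left(F + F\right) \left(F - 4\right) = 7 - 2 F \left(-4 + F\right)$)
$\left(284349 + o{\left(292 \right)}\right) \left(y - 138896\right) = \left(284349 + \left(7 - 2 \cdot 292^{2} + 8 \cdot 292\right)\right) \left(220648 - 138896\right) = \left(284349 + \left(7 - 170528 + 2336\right)\right) 81752 = \left(284349 - 168185\right) 81752 = 116164 \cdot 81752 = 9496639328$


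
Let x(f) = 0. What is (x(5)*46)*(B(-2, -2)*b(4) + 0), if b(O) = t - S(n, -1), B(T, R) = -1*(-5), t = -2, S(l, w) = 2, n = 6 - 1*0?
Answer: 0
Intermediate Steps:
n = 6 (n = 6 + 0 = 6)
B(T, R) = 5
b(O) = -4 (b(O) = -2 - 1*2 = -2 - 2 = -4)
(x(5)*46)*(B(-2, -2)*b(4) + 0) = (0*46)*(5*(-4) + 0) = 0*(-20 + 0) = 0*(-20) = 0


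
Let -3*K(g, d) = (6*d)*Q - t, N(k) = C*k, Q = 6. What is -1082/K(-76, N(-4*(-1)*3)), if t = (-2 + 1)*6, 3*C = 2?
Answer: 541/49 ≈ 11.041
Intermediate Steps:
C = ⅔ (C = (⅓)*2 = ⅔ ≈ 0.66667)
t = -6 (t = -1*6 = -6)
N(k) = 2*k/3
K(g, d) = -2 - 12*d (K(g, d) = -((6*d)*6 - 1*(-6))/3 = -(36*d + 6)/3 = -(6 + 36*d)/3 = -2 - 12*d)
-1082/K(-76, N(-4*(-1)*3)) = -1082/(-2 - 8*-4*(-1)*3) = -1082/(-2 - 8*4*3) = -1082/(-2 - 8*12) = -1082/(-2 - 12*8) = -1082/(-2 - 96) = -1082/(-98) = -1082*(-1/98) = 541/49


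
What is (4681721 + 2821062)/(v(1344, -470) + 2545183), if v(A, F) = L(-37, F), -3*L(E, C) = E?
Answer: 22508349/7635586 ≈ 2.9478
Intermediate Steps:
L(E, C) = -E/3
v(A, F) = 37/3 (v(A, F) = -⅓*(-37) = 37/3)
(4681721 + 2821062)/(v(1344, -470) + 2545183) = (4681721 + 2821062)/(37/3 + 2545183) = 7502783/(7635586/3) = 7502783*(3/7635586) = 22508349/7635586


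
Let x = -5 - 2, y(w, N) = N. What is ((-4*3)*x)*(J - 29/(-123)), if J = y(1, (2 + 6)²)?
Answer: 221228/41 ≈ 5395.8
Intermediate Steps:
J = 64 (J = (2 + 6)² = 8² = 64)
x = -7
((-4*3)*x)*(J - 29/(-123)) = (-4*3*(-7))*(64 - 29/(-123)) = (-12*(-7))*(64 - 29*(-1/123)) = 84*(64 + 29/123) = 84*(7901/123) = 221228/41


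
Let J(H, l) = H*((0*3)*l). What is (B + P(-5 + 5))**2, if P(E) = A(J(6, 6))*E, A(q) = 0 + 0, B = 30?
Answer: 900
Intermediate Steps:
J(H, l) = 0 (J(H, l) = H*(0*l) = H*0 = 0)
A(q) = 0
P(E) = 0 (P(E) = 0*E = 0)
(B + P(-5 + 5))**2 = (30 + 0)**2 = 30**2 = 900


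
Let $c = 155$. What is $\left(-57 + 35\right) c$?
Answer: $-3410$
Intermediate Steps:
$\left(-57 + 35\right) c = \left(-57 + 35\right) 155 = \left(-22\right) 155 = -3410$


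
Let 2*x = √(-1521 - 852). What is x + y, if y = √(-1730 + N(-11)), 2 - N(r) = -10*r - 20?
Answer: I*(√2373 + 6*√202)/2 ≈ 66.995*I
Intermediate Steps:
N(r) = 22 + 10*r (N(r) = 2 - (-10*r - 20) = 2 - (-20 - 10*r) = 2 + (20 + 10*r) = 22 + 10*r)
x = I*√2373/2 (x = √(-1521 - 852)/2 = √(-2373)/2 = (I*√2373)/2 = I*√2373/2 ≈ 24.357*I)
y = 3*I*√202 (y = √(-1730 + (22 + 10*(-11))) = √(-1730 + (22 - 110)) = √(-1730 - 88) = √(-1818) = 3*I*√202 ≈ 42.638*I)
x + y = I*√2373/2 + 3*I*√202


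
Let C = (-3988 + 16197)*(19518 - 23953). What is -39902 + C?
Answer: -54186817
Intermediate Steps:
C = -54146915 (C = 12209*(-4435) = -54146915)
-39902 + C = -39902 - 54146915 = -54186817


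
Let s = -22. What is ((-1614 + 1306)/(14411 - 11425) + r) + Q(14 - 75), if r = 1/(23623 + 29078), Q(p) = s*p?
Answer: 105583925345/78682593 ≈ 1341.9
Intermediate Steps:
Q(p) = -22*p
r = 1/52701 ≈ 1.8975e-5
((-1614 + 1306)/(14411 - 11425) + r) + Q(14 - 75) = ((-1614 + 1306)/(14411 - 11425) + 1/52701) - 22*(14 - 75) = (-308/2986 + 1/52701) - 22*(-61) = (-308*1/2986 + 1/52701) + 1342 = (-154/1493 + 1/52701) + 1342 = -8114461/78682593 + 1342 = 105583925345/78682593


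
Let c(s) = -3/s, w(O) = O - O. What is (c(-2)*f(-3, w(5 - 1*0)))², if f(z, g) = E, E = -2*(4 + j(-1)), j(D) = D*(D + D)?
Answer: 324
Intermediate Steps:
j(D) = 2*D² (j(D) = D*(2*D) = 2*D²)
w(O) = 0
E = -12 (E = -2*(4 + 2*(-1)²) = -2*(4 + 2*1) = -2*(4 + 2) = -2*6 = -12)
f(z, g) = -12
(c(-2)*f(-3, w(5 - 1*0)))² = (-3/(-2)*(-12))² = (-3*(-½)*(-12))² = ((3/2)*(-12))² = (-18)² = 324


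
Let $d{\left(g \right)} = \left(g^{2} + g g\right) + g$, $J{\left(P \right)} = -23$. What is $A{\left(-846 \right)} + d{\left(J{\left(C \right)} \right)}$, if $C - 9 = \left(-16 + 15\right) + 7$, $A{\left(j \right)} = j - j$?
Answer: $1035$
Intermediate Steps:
$A{\left(j \right)} = 0$
$C = 15$ ($C = 9 + \left(\left(-16 + 15\right) + 7\right) = 9 + \left(-1 + 7\right) = 9 + 6 = 15$)
$d{\left(g \right)} = g + 2 g^{2}$ ($d{\left(g \right)} = \left(g^{2} + g^{2}\right) + g = 2 g^{2} + g = g + 2 g^{2}$)
$A{\left(-846 \right)} + d{\left(J{\left(C \right)} \right)} = 0 - 23 \left(1 + 2 \left(-23\right)\right) = 0 - 23 \left(1 - 46\right) = 0 - -1035 = 0 + 1035 = 1035$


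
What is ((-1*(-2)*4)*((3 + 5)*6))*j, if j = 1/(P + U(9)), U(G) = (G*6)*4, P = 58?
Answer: 192/137 ≈ 1.4015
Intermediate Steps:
U(G) = 24*G (U(G) = (6*G)*4 = 24*G)
j = 1/274 (j = 1/(58 + 24*9) = 1/(58 + 216) = 1/274 ≈ 0.0036496)
((-1*(-2)*4)*((3 + 5)*6))*j = ((-1*(-2)*4)*((3 + 5)*6))*(1/274) = ((2*4)*(8*6))*(1/274) = (8*48)*(1/274) = 384*(1/274) = 192/137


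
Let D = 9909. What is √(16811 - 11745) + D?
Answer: 9909 + √5066 ≈ 9980.2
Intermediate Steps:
√(16811 - 11745) + D = √(16811 - 11745) + 9909 = √5066 + 9909 = 9909 + √5066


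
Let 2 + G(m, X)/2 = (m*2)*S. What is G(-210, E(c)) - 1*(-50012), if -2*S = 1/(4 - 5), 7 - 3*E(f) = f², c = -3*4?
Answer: 49588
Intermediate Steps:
c = -12
E(f) = 7/3 - f²/3
S = ½ (S = -1/(2*(4 - 5)) = -½/(-1) = -½*(-1) = ½ ≈ 0.50000)
G(m, X) = -4 + 2*m (G(m, X) = -4 + 2*((m*2)*(½)) = -4 + 2*((2*m)*(½)) = -4 + 2*m)
G(-210, E(c)) - 1*(-50012) = (-4 + 2*(-210)) - 1*(-50012) = (-4 - 420) + 50012 = -424 + 50012 = 49588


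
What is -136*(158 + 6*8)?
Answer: -28016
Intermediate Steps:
-136*(158 + 6*8) = -136*(158 + 48) = -136*206 = -28016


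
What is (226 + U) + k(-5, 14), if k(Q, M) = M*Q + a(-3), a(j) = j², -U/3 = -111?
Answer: 498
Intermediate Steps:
U = 333 (U = -3*(-111) = 333)
k(Q, M) = 9 + M*Q (k(Q, M) = M*Q + (-3)² = M*Q + 9 = 9 + M*Q)
(226 + U) + k(-5, 14) = (226 + 333) + (9 + 14*(-5)) = 559 + (9 - 70) = 559 - 61 = 498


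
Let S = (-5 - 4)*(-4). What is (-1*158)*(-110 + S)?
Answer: 11692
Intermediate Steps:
S = 36 (S = -9*(-4) = 36)
(-1*158)*(-110 + S) = (-1*158)*(-110 + 36) = -158*(-74) = 11692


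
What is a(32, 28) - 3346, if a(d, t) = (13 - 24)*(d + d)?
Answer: -4050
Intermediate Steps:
a(d, t) = -22*d
a(32, 28) - 3346 = -22*32 - 3346 = -704 - 3346 = -4050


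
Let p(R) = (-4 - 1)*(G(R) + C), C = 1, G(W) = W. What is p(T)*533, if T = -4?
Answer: 7995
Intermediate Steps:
p(R) = -5 - 5*R (p(R) = (-4 - 1)*(R + 1) = -5*(1 + R) = -5 - 5*R)
p(T)*533 = (-5 - 5*(-4))*533 = (-5 + 20)*533 = 15*533 = 7995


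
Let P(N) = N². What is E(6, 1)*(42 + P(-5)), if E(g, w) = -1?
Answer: -67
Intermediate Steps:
E(6, 1)*(42 + P(-5)) = -(42 + (-5)²) = -(42 + 25) = -1*67 = -67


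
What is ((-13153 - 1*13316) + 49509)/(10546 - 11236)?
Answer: -768/23 ≈ -33.391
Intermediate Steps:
((-13153 - 1*13316) + 49509)/(10546 - 11236) = ((-13153 - 13316) + 49509)/(-690) = (-26469 + 49509)*(-1/690) = 23040*(-1/690) = -768/23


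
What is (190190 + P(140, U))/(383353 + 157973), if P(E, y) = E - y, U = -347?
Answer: 63559/180442 ≈ 0.35224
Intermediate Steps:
(190190 + P(140, U))/(383353 + 157973) = (190190 + (140 - 1*(-347)))/(383353 + 157973) = (190190 + (140 + 347))/541326 = (190190 + 487)*(1/541326) = 190677*(1/541326) = 63559/180442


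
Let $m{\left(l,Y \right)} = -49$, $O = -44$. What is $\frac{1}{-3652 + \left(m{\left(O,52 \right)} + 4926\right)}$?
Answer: $\frac{1}{1225} \approx 0.00081633$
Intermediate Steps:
$\frac{1}{-3652 + \left(m{\left(O,52 \right)} + 4926\right)} = \frac{1}{-3652 + \left(-49 + 4926\right)} = \frac{1}{-3652 + 4877} = \frac{1}{1225}$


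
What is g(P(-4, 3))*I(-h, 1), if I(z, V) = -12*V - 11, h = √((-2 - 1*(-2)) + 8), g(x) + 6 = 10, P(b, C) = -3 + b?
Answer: -92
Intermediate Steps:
g(x) = 4 (g(x) = -6 + 10 = 4)
h = 2*√2 (h = √((-2 + 2) + 8) = √(0 + 8) = √8 = 2*√2 ≈ 2.8284)
I(z, V) = -11 - 12*V
g(P(-4, 3))*I(-h, 1) = 4*(-11 - 12*1) = 4*(-11 - 12) = 4*(-23) = -92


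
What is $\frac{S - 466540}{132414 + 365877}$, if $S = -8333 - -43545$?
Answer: $- \frac{143776}{166097} \approx -0.86561$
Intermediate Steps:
$S = 35212$ ($S = -8333 + 43545 = 35212$)
$\frac{S - 466540}{132414 + 365877} = \frac{35212 - 466540}{132414 + 365877} = - \frac{431328}{498291} = \left(-431328\right) \frac{1}{498291} = - \frac{143776}{166097}$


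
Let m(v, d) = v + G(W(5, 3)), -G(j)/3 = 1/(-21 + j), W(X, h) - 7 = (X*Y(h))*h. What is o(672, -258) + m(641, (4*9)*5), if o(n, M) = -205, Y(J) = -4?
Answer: 32267/74 ≈ 436.04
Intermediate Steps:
W(X, h) = 7 - 4*X*h (W(X, h) = 7 + (X*(-4))*h = 7 + (-4*X)*h = 7 - 4*X*h)
G(j) = -3/(-21 + j)
m(v, d) = 3/74 + v (m(v, d) = v - 3/(-21 + (7 - 4*5*3)) = v - 3/(-21 + (7 - 60)) = v - 3/(-21 - 53) = v - 3/(-74) = v - 3*(-1/74) = v + 3/74 = 3/74 + v)
o(672, -258) + m(641, (4*9)*5) = -205 + (3/74 + 641) = -205 + 47437/74 = 32267/74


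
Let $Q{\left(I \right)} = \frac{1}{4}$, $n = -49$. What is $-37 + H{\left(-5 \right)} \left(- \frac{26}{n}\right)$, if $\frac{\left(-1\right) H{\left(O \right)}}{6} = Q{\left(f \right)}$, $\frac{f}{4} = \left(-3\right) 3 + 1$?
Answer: $- \frac{1852}{49} \approx -37.796$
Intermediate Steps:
$f = -32$ ($f = 4 \left(\left(-3\right) 3 + 1\right) = 4 \left(-9 + 1\right) = 4 \left(-8\right) = -32$)
$Q{\left(I \right)} = \frac{1}{4}$
$H{\left(O \right)} = - \frac{3}{2}$ ($H{\left(O \right)} = \left(-6\right) \frac{1}{4} = - \frac{3}{2}$)
$-37 + H{\left(-5 \right)} \left(- \frac{26}{n}\right) = -37 - \frac{3 \left(- \frac{26}{-49}\right)}{2} = -37 - \frac{3 \left(\left(-26\right) \left(- \frac{1}{49}\right)\right)}{2} = -37 - \frac{39}{49} = - \frac{1852}{49}$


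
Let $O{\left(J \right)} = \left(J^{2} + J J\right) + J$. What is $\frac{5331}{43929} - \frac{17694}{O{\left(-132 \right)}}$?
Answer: $- \frac{32900485}{84724398} \approx -0.38832$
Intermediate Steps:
$O{\left(J \right)} = J + 2 J^{2}$ ($O{\left(J \right)} = \left(J^{2} + J^{2}\right) + J = 2 J^{2} + J = J + 2 J^{2}$)
$\frac{5331}{43929} - \frac{17694}{O{\left(-132 \right)}} = \frac{5331}{43929} - \frac{17694}{\left(-132\right) \left(1 + 2 \left(-132\right)\right)} = 5331 \cdot \frac{1}{43929} - \frac{17694}{\left(-132\right) \left(1 - 264\right)} = \frac{1777}{14643} - \frac{17694}{\left(-132\right) \left(-263\right)} = \frac{1777}{14643} - \frac{17694}{34716} = \frac{1777}{14643} - \frac{2949}{5786} = - \frac{32900485}{84724398}$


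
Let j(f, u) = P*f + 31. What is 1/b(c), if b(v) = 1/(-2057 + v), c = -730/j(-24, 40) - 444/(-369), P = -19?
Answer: -123234071/59901 ≈ -2057.3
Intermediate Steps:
j(f, u) = 31 - 19*f (j(f, u) = -19*f + 31 = 31 - 19*f)
c = -17714/59901 (c = -730/(31 - 19*(-24)) - 444/(-369) = -730/(31 + 456) - 444*(-1/369) = -730/487 + 148/123 = -17714/59901 ≈ -0.29572)
1/b(c) = 1/(1/(-2057 - 17714/59901)) = 1/(1/(-123234071/59901)) = 1/(-59901/123234071) = -123234071/59901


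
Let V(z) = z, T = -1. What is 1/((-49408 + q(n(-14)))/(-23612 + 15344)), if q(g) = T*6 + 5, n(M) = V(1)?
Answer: 8268/49409 ≈ 0.16734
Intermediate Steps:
n(M) = 1
q(g) = -1 (q(g) = -1*6 + 5 = -6 + 5 = -1)
1/((-49408 + q(n(-14)))/(-23612 + 15344)) = 1/((-49408 - 1)/(-23612 + 15344)) = 1/(-49409/(-8268)) = 1/(-49409*(-1/8268)) = 1/(49409/8268) = 8268/49409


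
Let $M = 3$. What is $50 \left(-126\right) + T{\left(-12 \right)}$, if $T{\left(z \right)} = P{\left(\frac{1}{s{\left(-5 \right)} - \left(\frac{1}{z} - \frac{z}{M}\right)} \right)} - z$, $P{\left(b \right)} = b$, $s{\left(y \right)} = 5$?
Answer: $- \frac{81732}{13} \approx -6287.1$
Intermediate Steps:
$T{\left(z \right)} = \frac{1}{5 - \frac{1}{z} + \frac{z}{3}} - z$ ($T{\left(z \right)} = \frac{1}{5 + \left(\frac{z}{3} - \frac{1}{z}\right)} - z = \frac{1}{5 + \left(- \frac{1}{z} + \frac{z}{3}\right)} - z = \frac{1}{5 - \frac{1}{z} + \frac{z}{3}} - z$)
$50 \left(-126\right) + T{\left(-12 \right)} = 50 \left(-126\right) - \frac{12 \left(6 - \left(-12\right)^{2} - -180\right)}{-3 + \left(-12\right)^{2} + 15 \left(-12\right)} = -6300 - \frac{12 \left(6 - 144 + 180\right)}{-3 + 144 - 180} = -6300 - \frac{12 \left(6 - 144 + 180\right)}{-39} = -6300 - \left(- \frac{4}{13}\right) 42 = -6300 + \frac{168}{13} = - \frac{81732}{13}$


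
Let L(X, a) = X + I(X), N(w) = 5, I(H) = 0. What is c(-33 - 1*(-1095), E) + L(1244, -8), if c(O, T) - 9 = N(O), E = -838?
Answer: 1258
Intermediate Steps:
L(X, a) = X (L(X, a) = X + 0 = X)
c(O, T) = 14 (c(O, T) = 9 + 5 = 14)
c(-33 - 1*(-1095), E) + L(1244, -8) = 14 + 1244 = 1258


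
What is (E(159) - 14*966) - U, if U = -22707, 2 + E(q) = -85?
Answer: 9096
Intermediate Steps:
E(q) = -87 (E(q) = -2 - 85 = -87)
(E(159) - 14*966) - U = (-87 - 14*966) - 1*(-22707) = (-87 - 13524) + 22707 = -13611 + 22707 = 9096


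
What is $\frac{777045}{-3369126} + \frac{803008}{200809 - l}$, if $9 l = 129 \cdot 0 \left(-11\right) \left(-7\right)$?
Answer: $\frac{849799167201}{225516940978} \approx 3.7682$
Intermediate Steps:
$l = 0$ ($l = \frac{129 \cdot 0 \left(-11\right) \left(-7\right)}{9} = \frac{129 \cdot 0 \left(-7\right)}{9} = \frac{0 \left(-7\right)}{9} = \frac{1}{9} \cdot 0 = 0$)
$\frac{777045}{-3369126} + \frac{803008}{200809 - l} = \frac{777045}{-3369126} + \frac{803008}{200809 - 0} = 777045 \left(- \frac{1}{3369126}\right) + \frac{803008}{200809 + 0} = - \frac{259015}{1123042} + \frac{803008}{200809} = \frac{849799167201}{225516940978}$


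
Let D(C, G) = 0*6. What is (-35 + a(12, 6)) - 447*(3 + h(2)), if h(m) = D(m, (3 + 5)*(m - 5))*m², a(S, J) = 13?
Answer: -1363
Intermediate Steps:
D(C, G) = 0
h(m) = 0 (h(m) = 0*m² = 0)
(-35 + a(12, 6)) - 447*(3 + h(2)) = (-35 + 13) - 447*(3 + 0) = -22 - 1341 = -1363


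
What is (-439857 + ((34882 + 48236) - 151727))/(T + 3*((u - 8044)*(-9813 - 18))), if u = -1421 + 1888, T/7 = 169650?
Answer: -508466/224656011 ≈ -0.0022633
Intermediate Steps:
T = 1187550 (T = 7*169650 = 1187550)
u = 467
(-439857 + ((34882 + 48236) - 151727))/(T + 3*((u - 8044)*(-9813 - 18))) = (-439857 + ((34882 + 48236) - 151727))/(1187550 + 3*((467 - 8044)*(-9813 - 18))) = (-439857 + (83118 - 151727))/(1187550 + 3*(-7577*(-9831))) = (-439857 - 68609)/(1187550 + 3*74489487) = -508466/(1187550 + 223468461) = -508466/224656011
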